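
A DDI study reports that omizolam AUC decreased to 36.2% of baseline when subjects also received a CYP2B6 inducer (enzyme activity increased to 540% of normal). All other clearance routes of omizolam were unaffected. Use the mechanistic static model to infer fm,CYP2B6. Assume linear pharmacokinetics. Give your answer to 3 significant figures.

0.401

Call the CYP2B6 fraction fm. After the interaction, CL_new/CL_old = fm × 5.4 + (1 − fm).
AUC ratio = 1 / (new CL fraction), so new CL fraction = 1 / 0.362 = 2.762.
fm × 5.4 + 1 − fm = 2.762  ⇒  fm × (5.4 − 1) = 1.762  ⇒  fm = 0.401.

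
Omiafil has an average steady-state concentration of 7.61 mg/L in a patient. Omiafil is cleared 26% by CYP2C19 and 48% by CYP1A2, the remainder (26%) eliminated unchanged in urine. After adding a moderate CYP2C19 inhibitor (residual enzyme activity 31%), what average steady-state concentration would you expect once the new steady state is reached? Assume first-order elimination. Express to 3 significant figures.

The CYP2C19 pathway (26% of clearance) is reduced to 0.31× activity: 0.26 × 0.31 = 0.0806.
CYP1A2 (48%) and the residual 26% are unaffected.
Relative clearance = 0.0806 + 0.48 + 0.26 = 0.8206.
With dosing unchanged, average steady-state concentration scales as 1/CL: 7.61 / 0.8206 = 9.27 mg/L.

9.27 mg/L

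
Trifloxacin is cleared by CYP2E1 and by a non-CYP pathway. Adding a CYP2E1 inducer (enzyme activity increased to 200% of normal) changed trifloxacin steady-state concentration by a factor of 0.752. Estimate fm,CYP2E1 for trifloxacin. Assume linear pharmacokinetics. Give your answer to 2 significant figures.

0.33

Let x = fm,CYP2E1. Because steady-state concentration ∝ 1/CL, relative clearance rose to 1/0.752 = 1.33.
Setting x·2 + (1 − x) = 1.33 and solving: x = (1.33 − 1)/(2 − 1) = 0.33.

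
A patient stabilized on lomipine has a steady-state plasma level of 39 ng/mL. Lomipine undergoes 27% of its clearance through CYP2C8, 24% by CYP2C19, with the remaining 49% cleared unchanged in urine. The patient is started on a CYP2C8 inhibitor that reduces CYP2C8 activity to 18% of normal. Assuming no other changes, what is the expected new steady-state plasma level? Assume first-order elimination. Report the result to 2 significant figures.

50 ng/mL

CYP2C8: 0.27 × 0.18 = 0.0486
CYP2C19: 0.24 (unchanged)
Other: 0.49 (unchanged)
Relative clearance = 0.0486 + 0.24 + 0.49 = 0.7786.
New steady-state plasma level = baseline ÷ relative clearance = 39 / 0.7786 = 50 ng/mL.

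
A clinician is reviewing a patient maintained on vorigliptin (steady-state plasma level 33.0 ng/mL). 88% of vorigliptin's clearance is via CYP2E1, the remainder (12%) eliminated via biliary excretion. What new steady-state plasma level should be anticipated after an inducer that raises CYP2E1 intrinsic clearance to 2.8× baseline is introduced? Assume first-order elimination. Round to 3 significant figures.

12.8 ng/mL

The CYP2E1 pathway (88% of clearance) rises to 2.8× activity: 0.88 × 2.8 = 2.464.
The remaining 12% of clearance is unaffected.
New clearance relative to baseline: 2.464 + 0.12 = 2.584.
Steady-state plasma level ∝ 1/CL, so new value = 33.0 / 2.584 = 12.8 ng/mL.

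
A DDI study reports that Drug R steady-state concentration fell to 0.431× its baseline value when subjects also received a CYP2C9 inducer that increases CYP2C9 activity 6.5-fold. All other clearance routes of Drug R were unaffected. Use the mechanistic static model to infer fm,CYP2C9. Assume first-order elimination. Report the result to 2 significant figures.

Let fm be the CYP2C9 fraction. New clearance relative to baseline = fm × 6.5 + (1 − fm).
Steady-state concentration ratio = 1 / (new CL fraction), so new CL fraction = 1 / 0.431 = 2.32.
fm × 6.5 + 1 − fm = 2.32  ⇒  fm × (6.5 − 1) = 1.32  ⇒  fm = 0.24.

0.24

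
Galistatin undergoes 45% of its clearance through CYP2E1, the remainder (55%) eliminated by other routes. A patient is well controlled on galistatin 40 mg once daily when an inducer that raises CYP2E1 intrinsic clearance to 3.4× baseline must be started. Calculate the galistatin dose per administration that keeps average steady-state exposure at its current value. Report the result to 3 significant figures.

The CYP2E1 pathway (45% of clearance) increases to 3.4× activity: 0.45 × 3.4 = 1.53.
The remaining 55% of clearance is unaffected.
CL_new/CL_old = 1.53 + 0.55 = 2.08.
To maintain the same steady-state level, dose must scale with clearance: new dose = 40 × 2.08 = 83.2 mg.

83.2 mg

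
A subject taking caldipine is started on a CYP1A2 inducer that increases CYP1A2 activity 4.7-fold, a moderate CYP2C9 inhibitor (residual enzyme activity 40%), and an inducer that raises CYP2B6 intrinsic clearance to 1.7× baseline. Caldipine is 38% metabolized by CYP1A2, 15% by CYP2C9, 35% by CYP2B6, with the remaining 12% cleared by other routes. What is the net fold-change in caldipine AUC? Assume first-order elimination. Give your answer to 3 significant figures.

The CYP1A2 pathway (38% of clearance) rises to 4.7× activity: 0.38 × 4.7 = 1.786.
The CYP2C9 pathway (15% of clearance) is reduced to 0.4× activity: 0.15 × 0.4 = 0.06.
The CYP2B6 pathway (35% of clearance) is boosted to 1.7× activity: 0.35 × 1.7 = 0.595.
The remaining 12% of clearance is unaffected.
CL_new/CL_old = 1.786 + 0.06 + 0.595 + 0.12 = 2.561.
Net AUC ratio = 1 / 2.561 = 0.390.

0.390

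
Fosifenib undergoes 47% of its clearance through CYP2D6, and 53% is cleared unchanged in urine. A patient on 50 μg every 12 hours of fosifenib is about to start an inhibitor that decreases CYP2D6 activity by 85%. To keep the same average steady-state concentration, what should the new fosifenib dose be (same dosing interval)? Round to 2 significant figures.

30 μg

The CYP2D6 pathway (47% of clearance) falls to 0.15× activity: 0.47 × 0.15 = 0.0705.
Non-CYP routes (53%) are unchanged.
New clearance relative to baseline: 0.0705 + 0.53 = 0.6005.
Exposure is unchanged when dose changes in proportion to clearance. New dose = 50 μg × 0.6005 = 30 μg.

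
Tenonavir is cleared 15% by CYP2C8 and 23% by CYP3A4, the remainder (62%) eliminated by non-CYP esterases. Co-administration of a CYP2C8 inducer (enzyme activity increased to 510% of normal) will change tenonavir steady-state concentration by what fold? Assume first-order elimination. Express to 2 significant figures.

The CYP2C8 pathway (15% of clearance) rises to 5.1× activity: 0.15 × 5.1 = 0.765.
CYP3A4 (23%) and the residual 62% are unaffected.
New clearance relative to baseline: 0.765 + 0.23 + 0.62 = 1.615.
Steady-state concentration is inversely proportional to clearance, so the fold-change is 1 / 1.615 = 0.62.

0.62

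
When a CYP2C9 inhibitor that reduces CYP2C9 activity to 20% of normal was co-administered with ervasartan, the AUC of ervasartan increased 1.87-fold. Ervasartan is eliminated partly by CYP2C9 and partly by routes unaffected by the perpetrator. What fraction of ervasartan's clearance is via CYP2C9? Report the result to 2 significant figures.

0.58

Let fm be the CYP2C9 fraction. New clearance relative to baseline = fm × 0.2 + (1 − fm).
AUC ratio = 1 / (new CL fraction), so new CL fraction = 1 / 1.87 = 0.5348.
fm × 0.2 + 1 − fm = 0.5348  ⇒  fm × (0.2 − 1) = −0.4652  ⇒  fm = 0.58.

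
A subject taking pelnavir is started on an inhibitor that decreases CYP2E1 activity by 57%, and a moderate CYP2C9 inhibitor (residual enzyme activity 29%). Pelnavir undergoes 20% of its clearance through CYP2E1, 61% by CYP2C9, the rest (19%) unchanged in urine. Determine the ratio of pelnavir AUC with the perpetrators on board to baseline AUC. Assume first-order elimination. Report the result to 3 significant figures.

The CYP2E1 pathway (20% of clearance) drops to 0.43× activity: 0.2 × 0.43 = 0.086.
The CYP2C9 pathway (61% of clearance) is reduced to 0.29× activity: 0.61 × 0.29 = 0.1769.
The remaining 19% of clearance is unaffected.
New clearance relative to baseline: 0.086 + 0.1769 + 0.19 = 0.4529.
Because AUC varies inversely with clearance, the combined effect is 1 / 0.4529 = 2.21.

2.21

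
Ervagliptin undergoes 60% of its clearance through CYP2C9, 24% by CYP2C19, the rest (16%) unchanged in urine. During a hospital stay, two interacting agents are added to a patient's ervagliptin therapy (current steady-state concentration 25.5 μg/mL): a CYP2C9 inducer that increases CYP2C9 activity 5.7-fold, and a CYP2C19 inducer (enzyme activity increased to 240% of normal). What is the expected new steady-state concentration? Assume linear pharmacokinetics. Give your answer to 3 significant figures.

CYP2C9: 0.6 × 5.7 = 3.42
CYP2C19: 0.24 × 2.4 = 0.576
Other: 0.16 (unchanged)
Relative clearance = 3.42 + 0.576 + 0.16 = 4.156.
Dividing the baseline by the relative clearance: 25.5 / 4.156 = 6.14 μg/mL.

6.14 μg/mL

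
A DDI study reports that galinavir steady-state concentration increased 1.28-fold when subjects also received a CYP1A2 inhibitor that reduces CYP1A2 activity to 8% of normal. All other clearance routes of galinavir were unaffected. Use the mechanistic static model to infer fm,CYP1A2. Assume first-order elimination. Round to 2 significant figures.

Let x = fm,CYP1A2. Because steady-state concentration ∝ 1/CL, relative clearance fell to 1/1.28 = 0.7812.
Setting x·0.08 + (1 − x) = 0.7812 and solving: x = (0.7812 − 1)/(0.08 − 1) = 0.24.

0.24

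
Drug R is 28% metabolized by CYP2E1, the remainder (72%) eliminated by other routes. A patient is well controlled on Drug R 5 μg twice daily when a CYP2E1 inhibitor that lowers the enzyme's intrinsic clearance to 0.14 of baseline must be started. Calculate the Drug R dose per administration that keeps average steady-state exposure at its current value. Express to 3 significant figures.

3.80 μg

The CYP2E1 pathway (28% of clearance) falls to 0.14× activity: 0.28 × 0.14 = 0.0392.
Non-CYP routes (72%) are unchanged.
Relative clearance = 0.0392 + 0.72 = 0.7592.
To maintain the same steady-state level, dose must scale with clearance: new dose = 5 × 0.7592 = 3.80 μg.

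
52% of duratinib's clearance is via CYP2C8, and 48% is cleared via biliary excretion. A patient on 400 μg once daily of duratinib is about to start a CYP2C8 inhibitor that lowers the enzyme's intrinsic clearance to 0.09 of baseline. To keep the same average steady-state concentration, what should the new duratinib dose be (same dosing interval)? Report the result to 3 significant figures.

211 μg

CYP2C8: 0.52 × 0.09 = 0.0468
Other: 0.48 (unchanged)
Relative clearance = 0.0468 + 0.48 = 0.5268.
Css,avg = (dose rate)/CL, so holding Css fixed requires dose ∝ CL: 400 × 0.5268 = 211 μg.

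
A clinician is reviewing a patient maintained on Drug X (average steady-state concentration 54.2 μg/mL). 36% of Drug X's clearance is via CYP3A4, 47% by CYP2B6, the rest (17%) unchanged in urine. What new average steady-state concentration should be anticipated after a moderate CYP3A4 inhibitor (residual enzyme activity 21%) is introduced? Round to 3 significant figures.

75.7 μg/mL

The CYP3A4 pathway (36% of clearance) falls to 0.21× activity: 0.36 × 0.21 = 0.0756.
CYP2B6 (47%) and the residual 17% are unaffected.
New clearance relative to baseline: 0.0756 + 0.47 + 0.17 = 0.7156.
Average steady-state concentration ∝ 1/CL, so new value = 54.2 / 0.7156 = 75.7 μg/mL.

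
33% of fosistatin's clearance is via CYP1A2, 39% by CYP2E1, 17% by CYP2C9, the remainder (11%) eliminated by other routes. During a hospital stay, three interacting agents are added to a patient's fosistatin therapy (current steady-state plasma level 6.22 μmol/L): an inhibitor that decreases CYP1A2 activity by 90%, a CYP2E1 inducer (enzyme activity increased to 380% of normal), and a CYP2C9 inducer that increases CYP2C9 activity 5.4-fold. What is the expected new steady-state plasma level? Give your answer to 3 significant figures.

2.45 μmol/L

The CYP1A2 pathway (33% of clearance) is reduced to 0.1× activity: 0.33 × 0.1 = 0.033.
The CYP2E1 pathway (39% of clearance) increases to 3.8× activity: 0.39 × 3.8 = 1.482.
The CYP2C9 pathway (17% of clearance) rises to 5.4× activity: 0.17 × 5.4 = 0.918.
The remaining 11% of clearance is unaffected.
New clearance relative to baseline: 0.033 + 1.482 + 0.918 + 0.11 = 2.543.
New steady-state plasma level = 6.22 / 2.543 = 2.45 μmol/L (concentration scales inversely with clearance).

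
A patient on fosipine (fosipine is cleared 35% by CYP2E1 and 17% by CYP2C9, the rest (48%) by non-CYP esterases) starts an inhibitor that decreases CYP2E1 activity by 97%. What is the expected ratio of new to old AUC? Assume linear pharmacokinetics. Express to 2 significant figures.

1.5

The CYP2E1 pathway (35% of clearance) drops to 0.03× activity: 0.35 × 0.03 = 0.0105.
CYP2C9 (17%) and the residual 48% are unaffected.
CL_new/CL_old = 0.0105 + 0.17 + 0.48 = 0.6605.
AUC is inversely proportional to clearance, so the fold-change is 1 / 0.6605 = 1.5.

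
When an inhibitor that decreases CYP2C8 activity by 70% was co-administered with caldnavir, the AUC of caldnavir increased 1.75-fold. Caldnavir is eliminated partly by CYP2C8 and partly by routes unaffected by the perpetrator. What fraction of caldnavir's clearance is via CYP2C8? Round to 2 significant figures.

0.61

CL'/CL = 1 / 1.75 = 0.5714
0.3·fm + (1 − fm) = 0.5714
fm = (0.5714 − 1) / (0.3 − 1) = 0.61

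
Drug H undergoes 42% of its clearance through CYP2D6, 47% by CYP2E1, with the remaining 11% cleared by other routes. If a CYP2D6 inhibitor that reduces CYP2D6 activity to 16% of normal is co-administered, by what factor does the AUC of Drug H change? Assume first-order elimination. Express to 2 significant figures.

1.5

The CYP2D6 pathway (42% of clearance) is reduced to 0.16× activity: 0.42 × 0.16 = 0.0672.
CYP2E1 (47%) and the residual 11% are unaffected.
Relative clearance = 0.0672 + 0.47 + 0.11 = 0.6472.
Since AUC ∝ 1/CL, the ratio is 1 / 0.6472 = 1.5.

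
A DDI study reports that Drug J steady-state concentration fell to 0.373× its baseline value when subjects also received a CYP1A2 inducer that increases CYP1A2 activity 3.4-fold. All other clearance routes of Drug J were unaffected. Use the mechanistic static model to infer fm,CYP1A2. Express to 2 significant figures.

Let x = fm,CYP1A2. Because steady-state concentration ∝ 1/CL, relative clearance rose to 1/0.373 = 2.681.
Setting x·3.4 + (1 − x) = 2.681 and solving: x = (2.681 − 1)/(3.4 − 1) = 0.70.

0.70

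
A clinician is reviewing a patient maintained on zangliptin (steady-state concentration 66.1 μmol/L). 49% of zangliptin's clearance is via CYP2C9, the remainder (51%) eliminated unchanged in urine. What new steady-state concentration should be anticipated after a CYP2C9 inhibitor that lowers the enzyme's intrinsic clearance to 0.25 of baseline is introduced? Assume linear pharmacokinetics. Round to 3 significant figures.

105 μmol/L

The CYP2C9 pathway (49% of clearance) falls to 0.25× activity: 0.49 × 0.25 = 0.1225.
The remaining 51% of clearance is unaffected.
CL_new/CL_old = 0.1225 + 0.51 = 0.6325.
With dosing unchanged, steady-state concentration scales as 1/CL: 66.1 / 0.6325 = 105 μmol/L.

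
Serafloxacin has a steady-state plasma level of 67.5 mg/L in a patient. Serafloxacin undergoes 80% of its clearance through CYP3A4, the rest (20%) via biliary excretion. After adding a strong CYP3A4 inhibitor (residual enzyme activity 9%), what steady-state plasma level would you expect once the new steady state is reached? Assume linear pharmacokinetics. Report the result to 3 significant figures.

248 mg/L

CYP3A4: 0.8 × 0.09 = 0.072
Other: 0.2 (unchanged)
New clearance relative to baseline: 0.072 + 0.2 = 0.272.
With dosing unchanged, steady-state plasma level scales as 1/CL: 67.5 / 0.272 = 248 mg/L.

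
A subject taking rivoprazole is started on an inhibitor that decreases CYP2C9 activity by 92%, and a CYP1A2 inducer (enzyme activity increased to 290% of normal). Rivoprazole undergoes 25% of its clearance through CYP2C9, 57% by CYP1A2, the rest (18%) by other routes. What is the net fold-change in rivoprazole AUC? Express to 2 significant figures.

0.54

The CYP2C9 pathway (25% of clearance) falls to 0.08× activity: 0.25 × 0.08 = 0.02.
The CYP1A2 pathway (57% of clearance) increases to 2.9× activity: 0.57 × 2.9 = 1.653.
The remaining 18% of clearance is unaffected.
CL_new/CL_old = 0.02 + 1.653 + 0.18 = 1.853.
Because AUC varies inversely with clearance, the combined effect is 1 / 1.853 = 0.54.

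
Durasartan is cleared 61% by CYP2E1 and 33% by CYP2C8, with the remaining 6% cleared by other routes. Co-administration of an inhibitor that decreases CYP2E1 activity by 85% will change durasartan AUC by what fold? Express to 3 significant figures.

2.08

The CYP2E1 pathway (61% of clearance) drops to 0.15× activity: 0.61 × 0.15 = 0.0915.
CYP2C8 (33%) and the residual 6% are unaffected.
Relative clearance = 0.0915 + 0.33 + 0.06 = 0.4815.
AUC ratio = CL_old/CL_new = 1 / 0.4815 = 2.08.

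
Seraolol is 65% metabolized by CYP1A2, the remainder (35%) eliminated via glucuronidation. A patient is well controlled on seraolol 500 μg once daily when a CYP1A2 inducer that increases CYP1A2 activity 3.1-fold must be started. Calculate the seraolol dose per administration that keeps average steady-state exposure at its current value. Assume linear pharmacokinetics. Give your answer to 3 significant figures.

CYP1A2: 0.65 × 3.1 = 2.015
Other: 0.35 (unchanged)
Relative clearance = 2.015 + 0.35 = 2.365.
Exposure is unchanged when dose changes in proportion to clearance. New dose = 500 μg × 2.365 = 1.18 × 10³ μg.

1.18 × 10³ μg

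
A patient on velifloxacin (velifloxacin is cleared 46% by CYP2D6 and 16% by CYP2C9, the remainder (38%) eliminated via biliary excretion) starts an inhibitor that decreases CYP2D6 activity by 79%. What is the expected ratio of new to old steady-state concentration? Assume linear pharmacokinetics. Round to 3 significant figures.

1.57

CYP2D6: 0.46 × 0.21 = 0.0966
CYP2C9: 0.16 (unchanged)
Other: 0.38 (unchanged)
New clearance relative to baseline: 0.0966 + 0.16 + 0.38 = 0.6366.
Steady-state concentration ratio = CL_old/CL_new = 1 / 0.6366 = 1.57.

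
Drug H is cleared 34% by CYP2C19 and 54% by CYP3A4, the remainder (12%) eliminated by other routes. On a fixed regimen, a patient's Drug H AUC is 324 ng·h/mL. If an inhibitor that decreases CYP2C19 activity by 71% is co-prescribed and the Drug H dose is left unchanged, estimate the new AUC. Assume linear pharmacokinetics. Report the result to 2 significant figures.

4.3 × 10² ng·h/mL

The CYP2C19 pathway (34% of clearance) falls to 0.29× activity: 0.34 × 0.29 = 0.0986.
CYP3A4 (54%) and the residual 12% are unaffected.
Relative clearance = 0.0986 + 0.54 + 0.12 = 0.7586.
AUC ∝ 1/CL, so new value = 324 / 0.7586 = 4.3 × 10² ng·h/mL.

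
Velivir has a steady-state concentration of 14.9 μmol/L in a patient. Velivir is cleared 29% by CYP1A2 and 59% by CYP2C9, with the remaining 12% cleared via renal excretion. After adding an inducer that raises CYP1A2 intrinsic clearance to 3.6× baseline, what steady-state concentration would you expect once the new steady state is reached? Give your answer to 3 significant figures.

8.49 μmol/L

The CYP1A2 pathway (29% of clearance) rises to 3.6× activity: 0.29 × 3.6 = 1.044.
CYP2C9 (59%) and the residual 12% are unaffected.
CL_new/CL_old = 1.044 + 0.59 + 0.12 = 1.754.
With dosing unchanged, steady-state concentration scales as 1/CL: 14.9 / 1.754 = 8.49 μmol/L.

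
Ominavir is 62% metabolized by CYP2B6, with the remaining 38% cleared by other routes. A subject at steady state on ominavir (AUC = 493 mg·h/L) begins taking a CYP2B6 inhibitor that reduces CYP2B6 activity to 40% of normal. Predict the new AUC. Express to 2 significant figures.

The CYP2B6 pathway (62% of clearance) is reduced to 0.4× activity: 0.62 × 0.4 = 0.248.
Non-CYP routes (38%) are unchanged.
Relative clearance = 0.248 + 0.38 = 0.628.
New AUC = baseline ÷ relative clearance = 493 / 0.628 = 7.9 × 10² mg·h/L.

7.9 × 10² mg·h/L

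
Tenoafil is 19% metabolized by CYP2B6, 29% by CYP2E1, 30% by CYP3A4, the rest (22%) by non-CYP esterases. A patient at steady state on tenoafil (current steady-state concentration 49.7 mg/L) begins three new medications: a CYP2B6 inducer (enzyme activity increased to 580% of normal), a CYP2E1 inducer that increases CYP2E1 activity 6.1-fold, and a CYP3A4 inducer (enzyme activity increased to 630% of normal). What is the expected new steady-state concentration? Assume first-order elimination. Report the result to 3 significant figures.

CYP2B6: 0.19 × 5.8 = 1.102
CYP2E1: 0.29 × 6.1 = 1.769
CYP3A4: 0.3 × 6.3 = 1.89
Other: 0.22 (unchanged)
New clearance relative to baseline: 1.102 + 1.769 + 1.89 + 0.22 = 4.981.
Steady-state concentration ∝ 1/CL: new value = 49.7 / 4.981 = 9.98 mg/L.

9.98 mg/L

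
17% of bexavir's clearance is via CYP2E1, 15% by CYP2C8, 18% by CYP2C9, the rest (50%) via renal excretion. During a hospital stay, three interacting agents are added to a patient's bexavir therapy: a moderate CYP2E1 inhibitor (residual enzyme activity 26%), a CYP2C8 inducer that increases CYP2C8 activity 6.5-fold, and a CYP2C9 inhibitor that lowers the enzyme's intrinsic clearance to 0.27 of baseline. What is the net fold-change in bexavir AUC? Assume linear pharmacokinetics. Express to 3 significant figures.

0.638

CYP2E1: 0.17 × 0.26 = 0.0442
CYP2C8: 0.15 × 6.5 = 0.975
CYP2C9: 0.18 × 0.27 = 0.0486
Other: 0.5 (unchanged)
New clearance relative to baseline: 0.0442 + 0.975 + 0.0486 + 0.5 = 1.5678.
Net AUC ratio = 1 / 1.5678 = 0.638.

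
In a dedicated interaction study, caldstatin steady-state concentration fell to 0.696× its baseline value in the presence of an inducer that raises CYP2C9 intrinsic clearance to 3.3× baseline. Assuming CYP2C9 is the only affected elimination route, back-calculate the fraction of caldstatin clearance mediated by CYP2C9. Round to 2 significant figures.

CL'/CL = 1 / 0.696 = 1.437
3.3·fm + (1 − fm) = 1.437
fm = (1.437 − 1) / (3.3 − 1) = 0.19

0.19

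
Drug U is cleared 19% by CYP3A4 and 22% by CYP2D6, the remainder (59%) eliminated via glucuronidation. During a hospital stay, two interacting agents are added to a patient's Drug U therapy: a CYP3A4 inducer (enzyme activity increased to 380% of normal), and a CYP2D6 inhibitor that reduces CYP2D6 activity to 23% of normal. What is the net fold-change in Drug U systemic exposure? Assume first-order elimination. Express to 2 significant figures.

CYP3A4: 0.19 × 3.8 = 0.722
CYP2D6: 0.22 × 0.23 = 0.0506
Other: 0.59 (unchanged)
Relative clearance = 0.722 + 0.0506 + 0.59 = 1.3626.
Because systemic exposure varies inversely with clearance, the combined effect is 1 / 1.3626 = 0.73.

0.73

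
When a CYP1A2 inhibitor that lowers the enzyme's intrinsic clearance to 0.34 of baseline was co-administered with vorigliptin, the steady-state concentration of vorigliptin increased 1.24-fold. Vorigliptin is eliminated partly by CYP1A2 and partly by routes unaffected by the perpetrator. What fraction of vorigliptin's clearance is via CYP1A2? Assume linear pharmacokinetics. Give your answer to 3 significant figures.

Let fm be the CYP1A2 fraction. New clearance relative to baseline = fm × 0.34 + (1 − fm).
Steady-state concentration ratio = 1 / (new CL fraction), so new CL fraction = 1 / 1.24 = 0.8065.
fm × 0.34 + 1 − fm = 0.8065  ⇒  fm × (0.34 − 1) = −0.1935  ⇒  fm = 0.293.

0.293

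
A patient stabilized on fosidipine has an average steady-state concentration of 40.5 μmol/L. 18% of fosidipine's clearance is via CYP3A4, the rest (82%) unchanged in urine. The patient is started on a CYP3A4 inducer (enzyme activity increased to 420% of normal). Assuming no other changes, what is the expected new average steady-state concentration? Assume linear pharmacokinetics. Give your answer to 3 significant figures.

The CYP3A4 pathway (18% of clearance) increases to 4.2× activity: 0.18 × 4.2 = 0.756.
Non-CYP routes (82%) are unchanged.
CL_new/CL_old = 0.756 + 0.82 = 1.576.
With dosing unchanged, average steady-state concentration scales as 1/CL: 40.5 / 1.576 = 25.7 μmol/L.

25.7 μmol/L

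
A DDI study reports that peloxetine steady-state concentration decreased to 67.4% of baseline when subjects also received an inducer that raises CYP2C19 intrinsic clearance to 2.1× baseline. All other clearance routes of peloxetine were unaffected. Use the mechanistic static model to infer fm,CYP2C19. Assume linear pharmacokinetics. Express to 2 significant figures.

Call the CYP2C19 fraction fm. After the interaction, CL_new/CL_old = fm × 2.1 + (1 − fm).
Steady-state concentration ratio = 1 / (new CL fraction), so new CL fraction = 1 / 0.674 = 1.484.
fm × 2.1 + 1 − fm = 1.484  ⇒  fm × (2.1 − 1) = 0.4837  ⇒  fm = 0.44.

0.44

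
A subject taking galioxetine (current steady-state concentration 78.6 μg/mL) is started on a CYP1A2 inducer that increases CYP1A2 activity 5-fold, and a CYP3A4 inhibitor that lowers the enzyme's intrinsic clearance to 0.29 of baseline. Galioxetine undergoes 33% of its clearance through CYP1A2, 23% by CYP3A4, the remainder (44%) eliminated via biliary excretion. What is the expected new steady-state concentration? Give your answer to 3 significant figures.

36.4 μg/mL

The CYP1A2 pathway (33% of clearance) increases to 5× activity: 0.33 × 5 = 1.65.
The CYP3A4 pathway (23% of clearance) drops to 0.29× activity: 0.23 × 0.29 = 0.0667.
The remaining 44% of clearance is unaffected.
Relative clearance = 1.65 + 0.0667 + 0.44 = 2.1567.
Steady-state concentration ∝ 1/CL: new value = 78.6 / 2.1567 = 36.4 μg/mL.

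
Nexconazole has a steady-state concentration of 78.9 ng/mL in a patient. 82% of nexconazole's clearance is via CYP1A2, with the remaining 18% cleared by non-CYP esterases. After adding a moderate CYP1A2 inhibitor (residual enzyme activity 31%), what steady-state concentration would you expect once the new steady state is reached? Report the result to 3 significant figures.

182 ng/mL

The CYP1A2 pathway (82% of clearance) drops to 0.31× activity: 0.82 × 0.31 = 0.2542.
The remaining 18% of clearance is unaffected.
New clearance relative to baseline: 0.2542 + 0.18 = 0.4342.
Steady-state concentration ∝ 1/CL, so new value = 78.9 / 0.4342 = 182 ng/mL.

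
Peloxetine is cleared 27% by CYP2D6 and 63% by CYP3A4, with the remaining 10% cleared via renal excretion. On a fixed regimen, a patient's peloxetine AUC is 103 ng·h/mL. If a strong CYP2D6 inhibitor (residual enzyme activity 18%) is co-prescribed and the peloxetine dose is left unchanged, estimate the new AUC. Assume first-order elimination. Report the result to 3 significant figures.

132 ng·h/mL

CYP2D6: 0.27 × 0.18 = 0.0486
CYP3A4: 0.63 (unchanged)
Other: 0.1 (unchanged)
New clearance relative to baseline: 0.0486 + 0.63 + 0.1 = 0.7786.
New AUC = baseline ÷ relative clearance = 103 / 0.7786 = 132 ng·h/mL.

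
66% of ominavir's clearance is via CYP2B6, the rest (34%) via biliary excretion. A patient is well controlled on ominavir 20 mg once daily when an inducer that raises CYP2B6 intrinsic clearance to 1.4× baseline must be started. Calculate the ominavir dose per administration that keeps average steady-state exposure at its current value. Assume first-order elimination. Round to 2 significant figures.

25 mg

The CYP2B6 pathway (66% of clearance) increases to 1.4× activity: 0.66 × 1.4 = 0.924.
Non-CYP routes (34%) are unchanged.
New clearance relative to baseline: 0.924 + 0.34 = 1.264.
Exposure is unchanged when dose changes in proportion to clearance. New dose = 20 mg × 1.264 = 25 mg.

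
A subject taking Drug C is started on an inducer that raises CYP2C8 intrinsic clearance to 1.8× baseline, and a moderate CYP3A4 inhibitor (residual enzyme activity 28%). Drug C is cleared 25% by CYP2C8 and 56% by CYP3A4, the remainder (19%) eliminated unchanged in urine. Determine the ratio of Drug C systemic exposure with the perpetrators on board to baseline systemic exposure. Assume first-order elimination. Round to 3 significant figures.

The CYP2C8 pathway (25% of clearance) increases to 1.8× activity: 0.25 × 1.8 = 0.45.
The CYP3A4 pathway (56% of clearance) falls to 0.28× activity: 0.56 × 0.28 = 0.1568.
The remaining 19% of clearance is unaffected.
Relative clearance = 0.45 + 0.1568 + 0.19 = 0.7968.
Net systemic exposure ratio = 1 / 0.7968 = 1.26.

1.26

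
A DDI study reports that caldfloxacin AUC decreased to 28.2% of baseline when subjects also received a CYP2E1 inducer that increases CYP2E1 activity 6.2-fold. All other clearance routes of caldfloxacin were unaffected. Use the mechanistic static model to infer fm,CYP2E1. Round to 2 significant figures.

Let fm be the CYP2E1 fraction. New clearance relative to baseline = fm × 6.2 + (1 − fm).
AUC ratio = 1 / (new CL fraction), so new CL fraction = 1 / 0.282 = 3.546.
fm × 6.2 + 1 − fm = 3.546  ⇒  fm × (6.2 − 1) = 2.546  ⇒  fm = 0.49.

0.49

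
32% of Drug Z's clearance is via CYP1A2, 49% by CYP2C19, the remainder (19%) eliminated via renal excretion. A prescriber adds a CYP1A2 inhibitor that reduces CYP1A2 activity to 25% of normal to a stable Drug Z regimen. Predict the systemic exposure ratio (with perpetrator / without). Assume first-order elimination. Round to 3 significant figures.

CYP1A2: 0.32 × 0.25 = 0.08
CYP2C19: 0.49 (unchanged)
Other: 0.19 (unchanged)
Relative clearance = 0.08 + 0.49 + 0.19 = 0.76.
Systemic exposure is inversely proportional to clearance, so the fold-change is 1 / 0.76 = 1.32.

1.32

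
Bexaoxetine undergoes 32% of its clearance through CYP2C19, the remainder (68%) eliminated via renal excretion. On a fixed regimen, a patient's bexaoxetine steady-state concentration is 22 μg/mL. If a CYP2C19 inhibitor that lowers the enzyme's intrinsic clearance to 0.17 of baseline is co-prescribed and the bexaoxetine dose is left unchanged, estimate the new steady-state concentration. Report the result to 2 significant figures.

The CYP2C19 pathway (32% of clearance) drops to 0.17× activity: 0.32 × 0.17 = 0.0544.
Non-CYP routes (68%) are unchanged.
Relative clearance = 0.0544 + 0.68 = 0.7344.
New steady-state concentration = baseline ÷ relative clearance = 22 / 0.7344 = 30 μg/mL.

30 μg/mL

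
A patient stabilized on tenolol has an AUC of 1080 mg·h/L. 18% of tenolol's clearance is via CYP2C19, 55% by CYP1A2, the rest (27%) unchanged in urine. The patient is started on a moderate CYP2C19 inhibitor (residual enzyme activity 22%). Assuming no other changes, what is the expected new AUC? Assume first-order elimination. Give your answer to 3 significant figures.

1.26 × 10³ mg·h/L

The CYP2C19 pathway (18% of clearance) drops to 0.22× activity: 0.18 × 0.22 = 0.0396.
CYP1A2 (55%) and the residual 27% are unaffected.
CL_new/CL_old = 0.0396 + 0.55 + 0.27 = 0.8596.
With dosing unchanged, AUC scales as 1/CL: 1080 / 0.8596 = 1.26 × 10³ mg·h/L.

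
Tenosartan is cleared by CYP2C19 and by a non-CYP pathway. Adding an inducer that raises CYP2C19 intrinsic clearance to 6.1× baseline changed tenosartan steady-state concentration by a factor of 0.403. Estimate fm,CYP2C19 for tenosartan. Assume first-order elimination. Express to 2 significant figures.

0.29

Let x = fm,CYP2C19. Because steady-state concentration ∝ 1/CL, relative clearance rose to 1/0.403 = 2.481.
Setting x·6.1 + (1 − x) = 2.481 and solving: x = (2.481 − 1)/(6.1 − 1) = 0.29.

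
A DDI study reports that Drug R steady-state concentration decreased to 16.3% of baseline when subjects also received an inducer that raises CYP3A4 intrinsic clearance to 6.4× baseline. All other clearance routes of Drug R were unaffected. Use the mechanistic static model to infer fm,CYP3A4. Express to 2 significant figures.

CL'/CL = 1 / 0.163 = 6.135
6.4·fm + (1 − fm) = 6.135
fm = (6.135 − 1) / (6.4 − 1) = 0.95

0.95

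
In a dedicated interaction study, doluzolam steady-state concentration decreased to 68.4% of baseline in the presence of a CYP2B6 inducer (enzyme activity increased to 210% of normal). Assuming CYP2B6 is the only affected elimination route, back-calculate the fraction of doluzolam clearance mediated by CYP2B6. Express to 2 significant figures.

0.42

Let x = fm,CYP2B6. Because steady-state concentration ∝ 1/CL, relative clearance rose to 1/0.684 = 1.462.
Setting x·2.1 + (1 − x) = 1.462 and solving: x = (1.462 − 1)/(2.1 − 1) = 0.42.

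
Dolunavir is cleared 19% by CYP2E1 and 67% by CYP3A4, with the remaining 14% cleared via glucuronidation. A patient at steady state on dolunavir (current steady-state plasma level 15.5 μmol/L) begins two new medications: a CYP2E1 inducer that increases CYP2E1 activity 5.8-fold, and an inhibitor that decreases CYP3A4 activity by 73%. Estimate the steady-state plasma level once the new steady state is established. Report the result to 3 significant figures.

10.9 μmol/L

CYP2E1: 0.19 × 5.8 = 1.102
CYP3A4: 0.67 × 0.27 = 0.1809
Other: 0.14 (unchanged)
CL_new/CL_old = 1.102 + 0.1809 + 0.14 = 1.4229.
Dividing the baseline by the relative clearance: 15.5 / 1.4229 = 10.9 μmol/L.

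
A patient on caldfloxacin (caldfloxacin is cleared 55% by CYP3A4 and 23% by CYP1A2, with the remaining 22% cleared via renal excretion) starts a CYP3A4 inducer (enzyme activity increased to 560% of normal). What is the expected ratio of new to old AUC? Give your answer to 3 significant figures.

0.283

The CYP3A4 pathway (55% of clearance) is boosted to 5.6× activity: 0.55 × 5.6 = 3.08.
CYP1A2 (23%) and the residual 22% are unaffected.
CL_new/CL_old = 3.08 + 0.23 + 0.22 = 3.53.
AUC is inversely proportional to clearance, so the fold-change is 1 / 3.53 = 0.283.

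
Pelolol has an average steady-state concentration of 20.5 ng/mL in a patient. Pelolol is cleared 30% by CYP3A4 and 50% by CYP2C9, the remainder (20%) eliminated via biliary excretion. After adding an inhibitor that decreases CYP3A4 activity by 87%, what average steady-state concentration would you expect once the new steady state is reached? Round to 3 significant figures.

27.7 ng/mL

The CYP3A4 pathway (30% of clearance) falls to 0.13× activity: 0.3 × 0.13 = 0.039.
CYP2C9 (50%) and the residual 20% are unaffected.
Relative clearance = 0.039 + 0.5 + 0.2 = 0.739.
Average steady-state concentration ∝ 1/CL, so new value = 20.5 / 0.739 = 27.7 ng/mL.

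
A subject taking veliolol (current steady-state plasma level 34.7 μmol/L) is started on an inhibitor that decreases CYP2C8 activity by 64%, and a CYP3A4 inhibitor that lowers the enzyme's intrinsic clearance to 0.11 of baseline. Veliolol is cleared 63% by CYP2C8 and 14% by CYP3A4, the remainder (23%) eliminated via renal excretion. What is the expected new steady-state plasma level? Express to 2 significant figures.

73 μmol/L

CYP2C8: 0.63 × 0.36 = 0.2268
CYP3A4: 0.14 × 0.11 = 0.0154
Other: 0.23 (unchanged)
CL_new/CL_old = 0.2268 + 0.0154 + 0.23 = 0.4722.
New steady-state plasma level = 34.7 / 0.4722 = 73 μmol/L (concentration scales inversely with clearance).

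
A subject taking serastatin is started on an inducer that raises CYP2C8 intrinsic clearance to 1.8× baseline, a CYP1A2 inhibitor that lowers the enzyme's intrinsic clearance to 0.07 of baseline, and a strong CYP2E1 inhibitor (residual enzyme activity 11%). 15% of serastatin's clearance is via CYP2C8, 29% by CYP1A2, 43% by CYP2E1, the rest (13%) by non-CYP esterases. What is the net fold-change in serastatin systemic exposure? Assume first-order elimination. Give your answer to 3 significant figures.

The CYP2C8 pathway (15% of clearance) is boosted to 1.8× activity: 0.15 × 1.8 = 0.27.
The CYP1A2 pathway (29% of clearance) drops to 0.07× activity: 0.29 × 0.07 = 0.0203.
The CYP2E1 pathway (43% of clearance) is reduced to 0.11× activity: 0.43 × 0.11 = 0.0473.
The remaining 13% of clearance is unaffected.
Relative clearance = 0.27 + 0.0203 + 0.0473 + 0.13 = 0.4676.
Net systemic exposure ratio = 1 / 0.4676 = 2.14.

2.14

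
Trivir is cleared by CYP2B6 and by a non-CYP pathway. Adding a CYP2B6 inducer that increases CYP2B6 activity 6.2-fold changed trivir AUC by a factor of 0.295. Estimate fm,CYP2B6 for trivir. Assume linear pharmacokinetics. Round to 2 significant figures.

0.46

Call the CYP2B6 fraction fm. After the interaction, CL_new/CL_old = fm × 6.2 + (1 − fm).
AUC ratio = 1 / (new CL fraction), so new CL fraction = 1 / 0.295 = 3.39.
fm × 6.2 + 1 − fm = 3.39  ⇒  fm × (6.2 − 1) = 2.39  ⇒  fm = 0.46.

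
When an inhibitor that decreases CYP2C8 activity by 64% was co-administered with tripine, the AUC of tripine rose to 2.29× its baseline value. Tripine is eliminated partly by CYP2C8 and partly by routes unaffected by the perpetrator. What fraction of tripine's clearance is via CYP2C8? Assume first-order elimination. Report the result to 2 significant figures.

0.88

CL'/CL = 1 / 2.29 = 0.4367
0.36·fm + (1 − fm) = 0.4367
fm = (0.4367 − 1) / (0.36 − 1) = 0.88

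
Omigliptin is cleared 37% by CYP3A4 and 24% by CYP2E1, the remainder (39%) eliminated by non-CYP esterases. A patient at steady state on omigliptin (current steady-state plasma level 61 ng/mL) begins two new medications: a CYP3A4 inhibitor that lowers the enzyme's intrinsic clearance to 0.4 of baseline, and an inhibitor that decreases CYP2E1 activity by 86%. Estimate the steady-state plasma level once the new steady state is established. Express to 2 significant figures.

1.1 × 10² ng/mL

CYP3A4: 0.37 × 0.4 = 0.148
CYP2E1: 0.24 × 0.14 = 0.0336
Other: 0.39 (unchanged)
Relative clearance = 0.148 + 0.0336 + 0.39 = 0.5716.
New steady-state plasma level = 61 / 0.5716 = 1.1 × 10² ng/mL (concentration scales inversely with clearance).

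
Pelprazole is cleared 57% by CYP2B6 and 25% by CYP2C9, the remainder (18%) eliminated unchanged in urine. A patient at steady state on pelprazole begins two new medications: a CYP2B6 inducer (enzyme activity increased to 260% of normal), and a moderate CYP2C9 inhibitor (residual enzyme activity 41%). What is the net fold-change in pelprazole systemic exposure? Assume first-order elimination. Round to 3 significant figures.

The CYP2B6 pathway (57% of clearance) rises to 2.6× activity: 0.57 × 2.6 = 1.482.
The CYP2C9 pathway (25% of clearance) is reduced to 0.41× activity: 0.25 × 0.41 = 0.1025.
Non-CYP routes (18%) are unchanged.
Relative clearance = 1.482 + 0.1025 + 0.18 = 1.7645.
Because systemic exposure varies inversely with clearance, the combined effect is 1 / 1.7645 = 0.567.

0.567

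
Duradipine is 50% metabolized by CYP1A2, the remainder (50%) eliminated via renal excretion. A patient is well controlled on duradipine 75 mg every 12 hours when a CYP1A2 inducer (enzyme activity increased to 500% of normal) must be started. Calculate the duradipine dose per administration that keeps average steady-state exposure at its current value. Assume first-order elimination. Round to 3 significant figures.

CYP1A2: 0.5 × 5 = 2.5
Other: 0.5 (unchanged)
CL_new/CL_old = 2.5 + 0.5 = 3.
Css,avg = (dose rate)/CL, so holding Css fixed requires dose ∝ CL: 75 × 3 = 225 mg.

225 mg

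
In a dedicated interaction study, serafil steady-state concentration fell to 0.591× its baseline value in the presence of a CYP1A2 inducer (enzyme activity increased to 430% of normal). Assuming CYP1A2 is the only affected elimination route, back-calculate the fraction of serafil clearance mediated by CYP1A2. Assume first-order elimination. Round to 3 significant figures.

0.210

CL'/CL = 1 / 0.591 = 1.692
4.3·fm + (1 − fm) = 1.692
fm = (1.692 − 1) / (4.3 − 1) = 0.210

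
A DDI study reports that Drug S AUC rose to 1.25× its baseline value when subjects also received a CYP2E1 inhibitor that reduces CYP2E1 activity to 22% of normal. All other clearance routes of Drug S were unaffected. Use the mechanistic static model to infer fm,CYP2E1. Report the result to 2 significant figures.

Call the CYP2E1 fraction fm. After the interaction, CL_new/CL_old = fm × 0.22 + (1 − fm).
AUC ratio = 1 / (new CL fraction), so new CL fraction = 1 / 1.25 = 0.8.
fm × 0.22 + 1 − fm = 0.8  ⇒  fm × (0.22 − 1) = −0.2  ⇒  fm = 0.26.

0.26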